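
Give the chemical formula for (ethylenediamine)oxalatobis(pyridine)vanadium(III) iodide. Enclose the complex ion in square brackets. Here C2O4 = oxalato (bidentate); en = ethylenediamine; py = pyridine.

Ligands: 1 oxalato (C2O4, -2), 1 ethylenediamine (en, neutral), 2 pyridine (py, neutral). Ligand charge sum = -2.
With V in oxidation state +3, the complex ion is [V...]^1+.
Charge balance with iodide (-1) requires 1 complex ion per 1 iodide.

[V(C2O4)(en)(py)2]I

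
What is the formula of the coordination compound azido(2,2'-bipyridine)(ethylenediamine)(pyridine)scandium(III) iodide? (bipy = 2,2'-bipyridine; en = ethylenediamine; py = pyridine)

[Sc(bipy)(en)(N3)(py)]I2

Ligands: 1 2,2'-bipyridine (bipy, neutral), 1 ethylenediamine (en, neutral), 1 azido (N3, -1), 1 pyridine (py, neutral). Ligand charge sum = -1.
Charge balance with iodide (-1) requires 1 complex ion per 2 iodide.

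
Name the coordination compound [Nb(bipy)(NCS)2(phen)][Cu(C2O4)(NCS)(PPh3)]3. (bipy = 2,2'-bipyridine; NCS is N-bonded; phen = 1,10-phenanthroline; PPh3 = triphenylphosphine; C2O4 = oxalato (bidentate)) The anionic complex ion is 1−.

Both ions are complex: the cation is named first with the plain metal name, the anion second with the -ate form; each ion's ligands are alphabetised independently.
The complex anion is given as 1−; its ligand charges sum to -3, so Cu = +2.
With 3 anions per cation, the cation must be 3×1 = 3+.
Cation: ligand charges sum to -2; for the ion to be 3+, Nb = +5.

(2,2'-bipyridine)diisothiocyanato(1,10-phenanthroline)niobium(V) isothiocyanatooxalato(triphenylphosphine)cuprate(II)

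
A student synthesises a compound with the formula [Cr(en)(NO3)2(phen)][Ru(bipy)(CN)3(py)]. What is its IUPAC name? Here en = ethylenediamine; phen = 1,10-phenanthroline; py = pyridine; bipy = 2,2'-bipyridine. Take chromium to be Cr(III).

(ethylenediamine)dinitrato(1,10-phenanthroline)chromium(III) (2,2'-bipyridine)tricyano(pyridine)ruthenate(II)

Both ions are complex: the cation is named first with the plain metal name, the anion second with the -ate form; each ion's ligands are alphabetised independently.
Cr is given as +3; the cation's ligand charges sum to -2, so the complex cation is 1+.
A 1:1 salt means the anion carries the equal and opposite charge, 1−.
Anion: ligand charges sum to -3; for the ion to be 1−, Ru = +2.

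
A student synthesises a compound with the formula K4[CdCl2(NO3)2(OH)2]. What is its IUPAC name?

potassium dichlorodihydroxodinitratocadmate(II)

The 4 potassium counter-ions carry a total charge of +4, so each complex ion is 4−.
Ligand charges: 2×chloro (-1 each), 2×hydroxo (-1 each), 2×nitrato (-1 each); total -6. So Cd + (-6) = 4−, giving Cd = +2.
The complex ion is anionic, so cadmium takes the -ate form cadmate(II).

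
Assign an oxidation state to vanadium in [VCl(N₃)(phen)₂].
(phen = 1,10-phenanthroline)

+2

No counter-ion: the bracketed complex is neutral.
Ligand charges: 1×N3 = -1; 1×Cl = -1; 2×phen neutral; sum -2.
V + (-2) = 0 ⇒ V is +2.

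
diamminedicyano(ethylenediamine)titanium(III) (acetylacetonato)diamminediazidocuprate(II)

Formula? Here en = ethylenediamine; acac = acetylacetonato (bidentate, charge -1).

Cation [Ti…]: ligand charges -2, Ti(III) ⇒ ion charge 1+.
Anion [Cu…]: ligand charges -3, Cu(II) ⇒ ion charge 1−.

[Ti(CN)2(en)(NH3)2][Cu(acac)(N3)2(NH3)2]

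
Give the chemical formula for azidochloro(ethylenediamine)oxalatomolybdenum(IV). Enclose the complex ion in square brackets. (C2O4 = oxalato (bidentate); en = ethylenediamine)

Ligands: 1 chloro (Cl, -1), 1 oxalato (C2O4, -2), 1 ethylenediamine (en, neutral), 1 azido (N3, -1). Ligand charge sum = -4.
With Mo in oxidation state +4, the complex ion is [Mo...].

[Mo(C2O4)Cl(en)(N3)]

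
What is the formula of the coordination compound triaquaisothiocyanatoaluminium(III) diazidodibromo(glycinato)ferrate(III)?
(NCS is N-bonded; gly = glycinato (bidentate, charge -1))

Cation [Al…]: ligand charges -1, Al(III) ⇒ ion charge 2+.
Anion [Fe…]: ligand charges -5, Fe(III) ⇒ ion charge 2−.
One 2+ cation balances one 2− anion.

[Al(H2O)3(NCS)][FeBr2(gly)(N3)2]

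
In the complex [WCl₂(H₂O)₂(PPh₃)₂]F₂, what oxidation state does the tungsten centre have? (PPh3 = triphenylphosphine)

+4

2 fluoride outside the brackets (-1 each) → the complex ion is 2+.
Ligand charges: 2×H2O neutral; 2×PPh3 neutral; 2×Cl = -2; sum -2.
W + (-2) = 2+ ⇒ W is +4.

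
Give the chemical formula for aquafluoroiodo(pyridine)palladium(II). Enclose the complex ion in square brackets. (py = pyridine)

Ligands: 1 iodo (I, -1), 1 pyridine (py, neutral), 1 fluoro (F, -1), 1 aqua (H2O, neutral). Ligand charge sum = -2.
With Pd in oxidation state +2, the complex ion is [Pd...].

[PdF(H2O)I(py)]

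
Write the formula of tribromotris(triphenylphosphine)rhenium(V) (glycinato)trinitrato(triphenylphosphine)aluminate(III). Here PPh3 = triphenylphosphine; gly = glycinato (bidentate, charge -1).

[ReBr3(PPh3)3][Al(gly)(NO3)3(PPh3)]2

Cation [Re…]: ligand charges -3, Re(V) ⇒ ion charge 2+.
Anion [Al…]: ligand charges -4, Al(III) ⇒ ion charge 1−.
One 2+ cation requires 2 of the 1− anion.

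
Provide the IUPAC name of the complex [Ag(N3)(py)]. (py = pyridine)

There is no counter-ion, so the complex is neutral overall.
Ligand charges: 1×pyridine (neutral), 1×azido (-1 each); total -1. So Ag + (-1) = 0, giving Ag = +1.
Ligands are named alphabetically: azido before pyridine.

azido(pyridine)silver(I)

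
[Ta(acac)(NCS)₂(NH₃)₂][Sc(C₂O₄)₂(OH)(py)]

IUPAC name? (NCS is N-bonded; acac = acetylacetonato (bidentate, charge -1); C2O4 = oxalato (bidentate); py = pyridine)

(acetylacetonato)diamminediisothiocyanatotantalum(V) hydroxodioxalato(pyridine)scandate(III)

Both ions are complex: the cation is named first with the plain metal name, the anion second with the -ate form; each ion's ligands are alphabetised independently.
Scandium is always +3 in its complexes; the anion's ligand charges sum to -5, so the complex anion is 2−.
A 1:1 salt means the cation carries the equal and opposite charge, 2+.
Cation: ligand charges sum to -3; for the ion to be 2+, Ta = +5.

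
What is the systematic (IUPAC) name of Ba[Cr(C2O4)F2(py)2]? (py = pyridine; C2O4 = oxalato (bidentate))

The 1 barium counter-ion carries a total charge of +2, so each complex ion is 2−.
Ligand charges: 2×pyridine (neutral), 1×oxalato (-2 each), 2×fluoro (-1 each); total -4. So Cr + (-4) = 2−, giving Cr = +2.
Ligands are named alphabetically: fluoro before oxalato before pyridine.
The complex ion is anionic, so chromium takes the -ate form chromate(II).

barium difluorooxalatobis(pyridine)chromate(II)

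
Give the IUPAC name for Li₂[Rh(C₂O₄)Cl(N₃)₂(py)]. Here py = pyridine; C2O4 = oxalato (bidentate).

The 2 lithium counter-ions carry a total charge of +2, so each complex ion is 2−.
Ligand charges: 1×pyridine (neutral), 2×azido (-1 each), 1×oxalato (-2 each), 1×chloro (-1 each); total -5. So Rh + (-5) = 2−, giving Rh = +3.
Ligands are named alphabetically: azido before chloro before oxalato before pyridine.
The complex ion is anionic, so rhodium takes the -ate form rhodate(III).

lithium diazidochlorooxalato(pyridine)rhodate(III)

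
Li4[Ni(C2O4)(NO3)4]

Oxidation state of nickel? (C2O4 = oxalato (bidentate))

4 lithium outside the brackets (+1 each) → the complex ion is 4−.
Ligand charges: 1×C2O4 = -2; 4×NO3 = -4; sum -6.
Ni + (-6) = 4− ⇒ Ni is +2.

+2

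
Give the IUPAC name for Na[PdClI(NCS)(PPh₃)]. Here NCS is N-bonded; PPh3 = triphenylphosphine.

sodium chloroiodoisothiocyanato(triphenylphosphine)palladate(II)

The 1 sodium counter-ion carries a total charge of +1, so each complex ion is 1−.
Ligand charges: 1×isothiocyanato (-1 each), 1×iodo (-1 each), 1×chloro (-1 each), 1×triphenylphosphine (neutral); total -3. So Pd + (-3) = 1−, giving Pd = +2.
Ligands are named alphabetically: chloro before iodo before isothiocyanato before triphenylphosphine.
The complex ion is anionic, so palladium takes the -ate form palladate(II).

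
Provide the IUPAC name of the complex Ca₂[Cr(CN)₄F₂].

calcium tetracyanodifluorochromate(II)

The 2 calcium counter-ions carry a total charge of +4, so each complex ion is 4−.
Ligand charges: 4×cyano (-1 each), 2×fluoro (-1 each); total -6. So Cr + (-6) = 4−, giving Cr = +2.
Ligands are named alphabetically: cyano before fluoro.
The complex ion is anionic, so chromium takes the -ate form chromate(II).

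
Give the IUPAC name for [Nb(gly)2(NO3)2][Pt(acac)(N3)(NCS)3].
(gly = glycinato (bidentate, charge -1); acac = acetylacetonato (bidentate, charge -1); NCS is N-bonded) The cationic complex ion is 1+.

The complex cation is given as 1+; its ligand charges sum to -4, so Nb = +5.
A 1:1 salt means the anion carries the equal and opposite charge, 1−.
Anion: ligand charges sum to -5; for the ion to be 1−, Pt = +4.

bis(glycinato)dinitratoniobium(V) (acetylacetonato)azidotriisothiocyanatoplatinate(IV)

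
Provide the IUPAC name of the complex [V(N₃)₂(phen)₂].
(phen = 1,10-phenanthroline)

diazidobis(1,10-phenanthroline)vanadium(II)

There is no counter-ion, so the complex is neutral overall.
Ligand charges: 2×1,10-phenanthroline (neutral), 2×azido (-1 each); total -2. So V + (-2) = 0, giving V = +2.
Ligands are named alphabetically: azido before phenanthroline.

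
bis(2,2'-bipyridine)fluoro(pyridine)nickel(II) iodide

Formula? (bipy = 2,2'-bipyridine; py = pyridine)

Ligands: 1 fluoro (F, -1), 2 2,2'-bipyridine (bipy, neutral), 1 pyridine (py, neutral). Ligand charge sum = -1.
With Ni in oxidation state +2, the complex ion is [Ni...]^1+.
Charge balance with iodide (-1) requires 1 complex ion per 1 iodide.

[Ni(bipy)2F(py)]I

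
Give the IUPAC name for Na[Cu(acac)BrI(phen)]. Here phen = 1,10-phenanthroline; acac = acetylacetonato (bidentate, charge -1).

The 1 sodium counter-ion carries a total charge of +1, so each complex ion is 1−.
Ligand charges: 1×1,10-phenanthroline (neutral), 1×acetylacetonato (-1 each), 1×bromo (-1 each), 1×iodo (-1 each); total -3. So Cu + (-3) = 1−, giving Cu = +2.
Ligands are named alphabetically: acetylacetonato before bromo before iodo before phenanthroline.
The complex ion is anionic, so copper takes the -ate form cuprate(II).

sodium (acetylacetonato)bromoiodo(1,10-phenanthroline)cuprate(II)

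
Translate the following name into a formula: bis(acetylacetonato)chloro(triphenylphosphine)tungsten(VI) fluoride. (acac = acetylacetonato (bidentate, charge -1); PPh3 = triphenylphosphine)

[W(acac)2Cl(PPh3)]F3

Ligands: 2 acetylacetonato (acac, -1), 1 chloro (Cl, -1), 1 triphenylphosphine (PPh3, neutral). Ligand charge sum = -3.
With W in oxidation state +6, the complex ion is [W...]^3+.
Charge balance with fluoride (-1) requires 1 complex ion per 3 fluoride.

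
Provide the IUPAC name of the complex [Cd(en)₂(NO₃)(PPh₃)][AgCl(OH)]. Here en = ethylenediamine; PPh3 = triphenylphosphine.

Both ions are complex: the cation is named first with the plain metal name, the anion second with the -ate form; each ion's ligands are alphabetised independently.
Cadmium is always +2 in its complexes; the cation's ligand charges sum to -1, so the complex cation is 1+.
A 1:1 salt means the anion carries the equal and opposite charge, 1−.
Anion: ligand charges sum to -2; for the ion to be 1−, Ag = +1.

bis(ethylenediamine)nitrato(triphenylphosphine)cadmium(II) chlorohydroxoargentate(I)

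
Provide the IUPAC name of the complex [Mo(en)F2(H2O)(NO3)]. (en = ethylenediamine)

aqua(ethylenediamine)difluoronitratomolybdenum(III)

There is no counter-ion, so the complex is neutral overall.
Ligand charges: 1×aqua (neutral), 1×nitrato (-1 each), 2×fluoro (-1 each), 1×ethylenediamine (neutral); total -3. So Mo + (-3) = 0, giving Mo = +3.
Ligands are named alphabetically: aqua before ethylenediamine before fluoro before nitrato.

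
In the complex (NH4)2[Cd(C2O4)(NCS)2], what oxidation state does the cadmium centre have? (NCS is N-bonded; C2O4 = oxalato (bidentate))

+2

2 ammonium outside the brackets (+1 each) → the complex ion is 2−.
Ligand charges: 2×NCS = -2; 1×C2O4 = -2; sum -4.
Cd + (-4) = 2− ⇒ Cd is +2.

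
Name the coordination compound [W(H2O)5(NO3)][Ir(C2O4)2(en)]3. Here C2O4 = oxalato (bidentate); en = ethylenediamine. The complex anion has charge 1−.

pentaaquanitratotungsten(IV) (ethylenediamine)dioxalatoiridate(III)

The complex anion is given as 1−; its ligand charges sum to -4, so Ir = +3.
With 3 anions per cation, the cation must be 3×1 = 3+.
Cation: ligand charges sum to -1; for the ion to be 3+, W = +4.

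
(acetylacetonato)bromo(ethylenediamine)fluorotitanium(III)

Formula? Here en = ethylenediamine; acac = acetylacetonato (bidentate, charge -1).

Ligands: 1 fluoro (F, -1), 1 bromo (Br, -1), 1 ethylenediamine (en, neutral), 1 acetylacetonato (acac, -1). Ligand charge sum = -3.
With Ti in oxidation state +3, the complex ion is [Ti...].

[Ti(acac)Br(en)F]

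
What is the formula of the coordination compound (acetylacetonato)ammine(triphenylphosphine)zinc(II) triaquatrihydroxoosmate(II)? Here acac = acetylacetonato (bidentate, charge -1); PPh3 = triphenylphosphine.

Cation [Zn…]: ligand charges -1, Zn(II) ⇒ ion charge 1+.
Anion [Os…]: ligand charges -3, Os(II) ⇒ ion charge 1−.
One 1+ cation balances one 1− anion.

[Zn(acac)(NH3)(PPh3)][Os(H2O)3(OH)3]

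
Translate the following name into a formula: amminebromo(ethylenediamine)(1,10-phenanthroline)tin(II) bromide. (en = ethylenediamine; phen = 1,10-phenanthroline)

[SnBr(en)(NH3)(phen)]Br

Ligands: 1 ethylenediamine (en, neutral), 1 ammine (NH3, neutral), 1 bromo (Br, -1), 1 1,10-phenanthroline (phen, neutral). Ligand charge sum = -1.
With Sn in oxidation state +2, the complex ion is [Sn...]^1+.
Charge balance with bromide (-1) requires 1 complex ion per 1 bromide.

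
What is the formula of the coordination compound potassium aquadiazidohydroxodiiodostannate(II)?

Ligands: 1 aqua (H2O, neutral), 2 azido (N3, -1), 1 hydroxo (OH, -1), 2 iodo (I, -1). Ligand charge sum = -5.
Charge balance with potassium (+1) requires 1 complex ion per 3 potassium.

K3[Sn(H2O)I2(N3)2(OH)]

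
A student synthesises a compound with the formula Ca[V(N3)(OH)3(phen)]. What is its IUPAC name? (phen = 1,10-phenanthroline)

calcium azidotrihydroxo(1,10-phenanthroline)vanadate(II)

The 1 calcium counter-ion carries a total charge of +2, so each complex ion is 2−.
Ligand charges: 1×azido (-1 each), 1×1,10-phenanthroline (neutral), 3×hydroxo (-1 each); total -4. So V + (-4) = 2−, giving V = +2.
The complex ion is anionic, so vanadium takes the -ate form vanadate(II).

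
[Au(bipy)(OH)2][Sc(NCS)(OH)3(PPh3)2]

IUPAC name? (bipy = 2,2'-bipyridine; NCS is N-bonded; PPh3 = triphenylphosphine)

Both ions are complex: the cation is named first with the plain metal name, the anion second with the -ate form; each ion's ligands are alphabetised independently.
Scandium is always +3 in its complexes; the anion's ligand charges sum to -4, so the complex anion is 1−.
A 1:1 salt means the cation carries the equal and opposite charge, 1+.
Cation: ligand charges sum to -2; for the ion to be 1+, Au = +3.

(2,2'-bipyridine)dihydroxogold(III) trihydroxoisothiocyanatobis(triphenylphosphine)scandate(III)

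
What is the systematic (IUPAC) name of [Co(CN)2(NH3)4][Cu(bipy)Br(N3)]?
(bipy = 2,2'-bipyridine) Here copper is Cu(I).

tetraamminedicyanocobalt(III) azido(2,2'-bipyridine)bromocuprate(I)

Cu is given as +1; the anion's ligand charges sum to -2, so the complex anion is 1−.
A 1:1 salt means the cation carries the equal and opposite charge, 1+.
Cation: ligand charges sum to -2; for the ion to be 1+, Co = +3.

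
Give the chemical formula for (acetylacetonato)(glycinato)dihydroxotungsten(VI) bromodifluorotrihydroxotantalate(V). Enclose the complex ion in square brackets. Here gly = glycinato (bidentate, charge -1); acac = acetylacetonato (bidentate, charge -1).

[W(acac)(gly)(OH)2][TaBrF2(OH)3]2

Cation [W…]: ligand charges -4, W(VI) ⇒ ion charge 2+.
Anion [Ta…]: ligand charges -6, Ta(V) ⇒ ion charge 1−.
One 2+ cation requires 2 of the 1− anion.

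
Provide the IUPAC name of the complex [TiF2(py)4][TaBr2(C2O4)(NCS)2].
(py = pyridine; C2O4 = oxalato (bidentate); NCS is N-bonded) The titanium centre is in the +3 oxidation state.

Both ions are complex: the cation is named first with the plain metal name, the anion second with the -ate form; each ion's ligands are alphabetised independently.
Ti is given as +3; the cation's ligand charges sum to -2, so the complex cation is 1+.
A 1:1 salt means the anion carries the equal and opposite charge, 1−.
Anion: ligand charges sum to -6; for the ion to be 1−, Ta = +5.

difluorotetrakis(pyridine)titanium(III) dibromodiisothiocyanatooxalatotantalate(V)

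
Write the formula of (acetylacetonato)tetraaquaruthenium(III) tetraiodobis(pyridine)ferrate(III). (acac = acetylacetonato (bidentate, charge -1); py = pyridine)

Cation [Ru…]: ligand charges -1, Ru(III) ⇒ ion charge 2+.
Anion [Fe…]: ligand charges -4, Fe(III) ⇒ ion charge 1−.
One 2+ cation requires 2 of the 1− anion.

[Ru(acac)(H2O)4][FeI4(py)2]2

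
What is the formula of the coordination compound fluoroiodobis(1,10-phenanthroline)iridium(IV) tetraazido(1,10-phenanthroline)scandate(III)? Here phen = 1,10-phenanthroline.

[IrFI(phen)2][Sc(N3)4(phen)]2

Cation [Ir…]: ligand charges -2, Ir(IV) ⇒ ion charge 2+.
Anion [Sc…]: ligand charges -4, Sc(III) ⇒ ion charge 1−.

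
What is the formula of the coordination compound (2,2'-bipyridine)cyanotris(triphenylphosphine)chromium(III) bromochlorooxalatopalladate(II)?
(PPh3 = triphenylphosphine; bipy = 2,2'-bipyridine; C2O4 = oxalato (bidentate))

Cation [Cr…]: ligand charges -1, Cr(III) ⇒ ion charge 2+.
Anion [Pd…]: ligand charges -4, Pd(II) ⇒ ion charge 2−.

[Cr(bipy)(CN)(PPh3)3][PdBr(C2O4)Cl]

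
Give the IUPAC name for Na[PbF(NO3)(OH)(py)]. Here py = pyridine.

sodium fluorohydroxonitrato(pyridine)plumbate(II)

The 1 sodium counter-ion carries a total charge of +1, so each complex ion is 1−.
Ligand charges: 1×nitrato (-1 each), 1×pyridine (neutral), 1×fluoro (-1 each), 1×hydroxo (-1 each); total -3. So Pb + (-3) = 1−, giving Pb = +2.
Ligands are named alphabetically: fluoro before hydroxo before nitrato before pyridine.
The complex ion is anionic, so lead takes the -ate form plumbate(II).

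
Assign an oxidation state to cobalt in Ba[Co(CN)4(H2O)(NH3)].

1 barium outside the brackets (+2 each) → the complex ion is 2−.
Ligand charges: 4×CN = -4; 1×H2O neutral; 1×NH3 neutral; sum -4.
Co + (-4) = 2− ⇒ Co is +2.

+2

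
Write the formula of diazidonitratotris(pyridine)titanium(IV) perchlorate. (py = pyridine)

[Ti(N3)2(NO3)(py)3]ClO4

Ligands: 3 pyridine (py, neutral), 2 azido (N3, -1), 1 nitrato (NO3, -1). Ligand charge sum = -3.
With Ti in oxidation state +4, the complex ion is [Ti...]^1+.
Charge balance with perchlorate (-1) requires 1 complex ion per 1 perchlorate.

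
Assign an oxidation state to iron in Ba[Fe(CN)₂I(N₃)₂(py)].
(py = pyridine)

1 barium outside the brackets (+2 each) → the complex ion is 2−.
Ligand charges: 2×N3 = -2; 1×py neutral; 1×I = -1; 2×CN = -2; sum -5.
Fe + (-5) = 2− ⇒ Fe is +3.

+3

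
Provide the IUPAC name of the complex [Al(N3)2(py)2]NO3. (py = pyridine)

diazidobis(pyridine)aluminium(III) nitrate

The 1 nitrate counter-ion carries a total charge of -1, so each complex ion is 1+.
Ligand charges: 2×azido (-1 each), 2×pyridine (neutral); total -2. So Al + (-2) = 1+, giving Al = +3.
Ligands are named alphabetically: azido before pyridine.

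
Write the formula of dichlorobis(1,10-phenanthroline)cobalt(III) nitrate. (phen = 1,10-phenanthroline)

[CoCl2(phen)2]NO3

Ligands: 2 1,10-phenanthroline (phen, neutral), 2 chloro (Cl, -1). Ligand charge sum = -2.
Charge balance with nitrate (-1) requires 1 complex ion per 1 nitrate.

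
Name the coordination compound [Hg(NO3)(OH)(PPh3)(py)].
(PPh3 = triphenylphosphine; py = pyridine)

There is no counter-ion, so the complex is neutral overall.
Ligand charges: 1×nitrato (-1 each), 1×triphenylphosphine (neutral), 1×pyridine (neutral), 1×hydroxo (-1 each); total -2. So Hg + (-2) = 0, giving Hg = +2.
Ligands are named alphabetically: hydroxo before nitrato before pyridine before triphenylphosphine.

hydroxonitrato(pyridine)(triphenylphosphine)mercury(II)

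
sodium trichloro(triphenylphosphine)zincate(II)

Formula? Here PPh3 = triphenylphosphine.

Na[ZnCl3(PPh3)]

Ligands: 1 triphenylphosphine (PPh3, neutral), 3 chloro (Cl, -1). Ligand charge sum = -3.
Charge balance with sodium (+1) requires 1 complex ion per 1 sodium.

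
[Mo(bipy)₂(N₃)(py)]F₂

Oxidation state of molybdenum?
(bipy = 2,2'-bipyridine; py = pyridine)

2 fluoride outside the brackets (-1 each) → the complex ion is 2+.
Ligand charges: 1×N3 = -1; 2×bipy neutral; 1×py neutral; sum -1.
Mo + (-1) = 2+ ⇒ Mo is +3.

+3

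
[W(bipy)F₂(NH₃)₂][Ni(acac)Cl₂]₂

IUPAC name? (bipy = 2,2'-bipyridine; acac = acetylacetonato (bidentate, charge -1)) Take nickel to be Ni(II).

diammine(2,2'-bipyridine)difluorotungsten(IV) (acetylacetonato)dichloronickelate(II)

Both ions are complex: the cation is named first with the plain metal name, the anion second with the -ate form; each ion's ligands are alphabetised independently.
Ni is given as +2; the anion's ligand charges sum to -3, so the complex anion is 1−.
With 2 anions per cation, the cation must be 2×1 = 2+.
Cation: ligand charges sum to -2; for the ion to be 2+, W = +4.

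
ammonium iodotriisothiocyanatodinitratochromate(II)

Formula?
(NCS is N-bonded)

(NH4)4[CrI(NCS)3(NO3)2]

Ligands: 2 nitrato (NO3, -1), 1 iodo (I, -1), 3 isothiocyanato (NCS, -1). Ligand charge sum = -6.
Charge balance with ammonium (+1) requires 1 complex ion per 4 ammonium.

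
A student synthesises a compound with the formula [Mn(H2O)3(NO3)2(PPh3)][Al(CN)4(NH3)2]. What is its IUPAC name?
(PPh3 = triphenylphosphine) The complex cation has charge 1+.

triaquadinitrato(triphenylphosphine)manganese(III) diamminetetracyanoaluminate(III)

Both ions are complex: the cation is named first with the plain metal name, the anion second with the -ate form; each ion's ligands are alphabetised independently.
The complex cation is given as 1+; its ligand charges sum to -2, so Mn = +3.
A 1:1 salt means the anion carries the equal and opposite charge, 1−.
Anion: ligand charges sum to -4; for the ion to be 1−, Al = +3.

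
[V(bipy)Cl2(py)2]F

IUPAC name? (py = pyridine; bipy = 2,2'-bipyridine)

(2,2'-bipyridine)dichlorobis(pyridine)vanadium(III) fluoride

The 1 fluoride counter-ion carries a total charge of -1, so each complex ion is 1+.
Ligand charges: 2×pyridine (neutral), 2×chloro (-1 each), 1×2,2'-bipyridine (neutral); total -2. So V + (-2) = 1+, giving V = +3.
Ligands are named alphabetically: bipyridine before chloro before pyridine.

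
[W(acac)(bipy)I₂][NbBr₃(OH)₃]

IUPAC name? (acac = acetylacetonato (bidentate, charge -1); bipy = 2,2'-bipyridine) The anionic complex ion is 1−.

(acetylacetonato)(2,2'-bipyridine)diiodotungsten(IV) tribromotrihydroxoniobate(V)

The complex anion is given as 1−; its ligand charges sum to -6, so Nb = +5.
A 1:1 salt means the cation carries the equal and opposite charge, 1+.
Cation: ligand charges sum to -3; for the ion to be 1+, W = +4.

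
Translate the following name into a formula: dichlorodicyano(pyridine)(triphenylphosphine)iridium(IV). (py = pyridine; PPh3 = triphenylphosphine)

[IrCl2(CN)2(PPh3)(py)]

Ligands: 2 cyano (CN, -1), 1 pyridine (py, neutral), 2 chloro (Cl, -1), 1 triphenylphosphine (PPh3, neutral). Ligand charge sum = -4.
With Ir in oxidation state +4, the complex ion is [Ir...].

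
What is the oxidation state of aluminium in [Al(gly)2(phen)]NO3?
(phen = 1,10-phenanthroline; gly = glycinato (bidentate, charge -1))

1 nitrate outside the brackets (-1 each) → the complex ion is 1+.
Ligand charges: 1×phen neutral; 2×gly = -2; sum -2.
Al + (-2) = 1+ ⇒ Al is +3.

+3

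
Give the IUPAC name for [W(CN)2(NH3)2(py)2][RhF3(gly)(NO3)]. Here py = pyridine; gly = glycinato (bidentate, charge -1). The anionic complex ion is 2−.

diamminedicyanobis(pyridine)tungsten(IV) trifluoro(glycinato)nitratorhodate(III)

Both ions are complex: the cation is named first with the plain metal name, the anion second with the -ate form; each ion's ligands are alphabetised independently.
The complex anion is given as 2−; its ligand charges sum to -5, so Rh = +3.
A 1:1 salt means the cation carries the equal and opposite charge, 2+.
Cation: ligand charges sum to -2; for the ion to be 2+, W = +4.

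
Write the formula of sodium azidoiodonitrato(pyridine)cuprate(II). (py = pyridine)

Ligands: 1 nitrato (NO3, -1), 1 pyridine (py, neutral), 1 iodo (I, -1), 1 azido (N3, -1). Ligand charge sum = -3.
Charge balance with sodium (+1) requires 1 complex ion per 1 sodium.

Na[CuI(N3)(NO3)(py)]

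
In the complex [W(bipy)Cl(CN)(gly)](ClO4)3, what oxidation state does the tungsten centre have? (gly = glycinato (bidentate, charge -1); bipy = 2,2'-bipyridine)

3 perchlorate outside the brackets (-1 each) → the complex ion is 3+.
Ligand charges: 1×Cl = -1; 1×CN = -1; 1×gly = -1; 1×bipy neutral; sum -3.
W + (-3) = 3+ ⇒ W is +6.

+6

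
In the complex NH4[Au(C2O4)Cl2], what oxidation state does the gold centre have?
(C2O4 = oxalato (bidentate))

1 ammonium outside the brackets (+1 each) → the complex ion is 1−.
Ligand charges: 2×Cl = -2; 1×C2O4 = -2; sum -4.
Au + (-4) = 1− ⇒ Au is +3.

+3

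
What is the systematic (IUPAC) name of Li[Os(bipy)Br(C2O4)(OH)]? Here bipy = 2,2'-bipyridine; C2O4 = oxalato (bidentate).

lithium (2,2'-bipyridine)bromohydroxooxalatoosmate(III)

The 1 lithium counter-ion carries a total charge of +1, so each complex ion is 1−.
Ligand charges: 1×hydroxo (-1 each), 1×2,2'-bipyridine (neutral), 1×bromo (-1 each), 1×oxalato (-2 each); total -4. So Os + (-4) = 1−, giving Os = +3.
The complex ion is anionic, so osmium takes the -ate form osmate(III).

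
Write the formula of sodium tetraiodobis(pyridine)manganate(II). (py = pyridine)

Ligands: 4 iodo (I, -1), 2 pyridine (py, neutral). Ligand charge sum = -4.
With Mn in oxidation state +2, the complex ion is [Mn...]^2−.
Charge balance with sodium (+1) requires 1 complex ion per 2 sodium.

Na2[MnI4(py)2]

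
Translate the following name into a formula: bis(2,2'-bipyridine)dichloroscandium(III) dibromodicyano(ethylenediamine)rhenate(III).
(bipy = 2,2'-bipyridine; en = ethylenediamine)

Cation [Sc…]: ligand charges -2, Sc(III) ⇒ ion charge 1+.
Anion [Re…]: ligand charges -4, Re(III) ⇒ ion charge 1−.
One 1+ cation balances one 1− anion.

[Sc(bipy)2Cl2][ReBr2(CN)2(en)]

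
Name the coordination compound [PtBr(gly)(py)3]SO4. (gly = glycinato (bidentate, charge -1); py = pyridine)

bromo(glycinato)tris(pyridine)platinum(IV) sulfate

The 1 sulfate counter-ion carries a total charge of -2, so each complex ion is 2+.
Ligand charges: 1×glycinato (-1 each), 3×pyridine (neutral), 1×bromo (-1 each); total -2. So Pt + (-2) = 2+, giving Pt = +4.
Ligands are named alphabetically: bromo before glycinato before pyridine.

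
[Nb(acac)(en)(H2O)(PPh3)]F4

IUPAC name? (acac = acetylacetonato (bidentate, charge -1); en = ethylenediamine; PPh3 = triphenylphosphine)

The 4 fluoride counter-ions carry a total charge of -4, so each complex ion is 4+.
Ligand charges: 1×acetylacetonato (-1 each), 1×ethylenediamine (neutral), 1×aqua (neutral), 1×triphenylphosphine (neutral); total -1. So Nb + (-1) = 4+, giving Nb = +5.
Ligands are named alphabetically: acetylacetonato before aqua before ethylenediamine before triphenylphosphine.

(acetylacetonato)aqua(ethylenediamine)(triphenylphosphine)niobium(V) fluoride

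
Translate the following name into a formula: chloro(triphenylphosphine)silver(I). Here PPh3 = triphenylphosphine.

[AgCl(PPh3)]

Ligands: 1 chloro (Cl, -1), 1 triphenylphosphine (PPh3, neutral). Ligand charge sum = -1.
With Ag in oxidation state +1, the complex ion is [Ag...].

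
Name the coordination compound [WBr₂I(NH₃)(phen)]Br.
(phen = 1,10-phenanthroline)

amminedibromoiodo(1,10-phenanthroline)tungsten(IV) bromide

The 1 bromide counter-ion carries a total charge of -1, so each complex ion is 1+.
Ligand charges: 1×iodo (-1 each), 1×1,10-phenanthroline (neutral), 1×ammine (neutral), 2×bromo (-1 each); total -3. So W + (-3) = 1+, giving W = +4.
Ligands are named alphabetically: ammine before bromo before iodo before phenanthroline.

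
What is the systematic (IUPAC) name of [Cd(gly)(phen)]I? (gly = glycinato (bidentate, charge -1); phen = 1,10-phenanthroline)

The 1 iodide counter-ion carries a total charge of -1, so each complex ion is 1+.
Ligand charges: 1×glycinato (-1 each), 1×1,10-phenanthroline (neutral); total -1. So Cd + (-1) = 1+, giving Cd = +2.
Ligands are named alphabetically: glycinato before phenanthroline.

(glycinato)(1,10-phenanthroline)cadmium(II) iodide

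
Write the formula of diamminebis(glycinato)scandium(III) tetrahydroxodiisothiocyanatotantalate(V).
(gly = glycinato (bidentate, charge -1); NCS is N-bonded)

Cation [Sc…]: ligand charges -2, Sc(III) ⇒ ion charge 1+.
Anion [Ta…]: ligand charges -6, Ta(V) ⇒ ion charge 1−.
One 1+ cation balances one 1− anion.

[Sc(gly)2(NH3)2][Ta(NCS)2(OH)4]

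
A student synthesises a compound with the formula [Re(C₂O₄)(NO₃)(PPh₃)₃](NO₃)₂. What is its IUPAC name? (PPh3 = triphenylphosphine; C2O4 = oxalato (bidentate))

The 2 nitrate counter-ions carry a total charge of -2, so each complex ion is 2+.
Ligand charges: 1×nitrato (-1 each), 3×triphenylphosphine (neutral), 1×oxalato (-2 each); total -3. So Re + (-3) = 2+, giving Re = +5.
Ligands are named alphabetically: nitrato before oxalato before triphenylphosphine.

nitratooxalatotris(triphenylphosphine)rhenium(V) nitrate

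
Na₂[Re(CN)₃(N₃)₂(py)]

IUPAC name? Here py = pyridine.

sodium diazidotricyano(pyridine)rhenate(III)

The 2 sodium counter-ions carry a total charge of +2, so each complex ion is 2−.
Ligand charges: 2×azido (-1 each), 3×cyano (-1 each), 1×pyridine (neutral); total -5. So Re + (-5) = 2−, giving Re = +3.
Ligands are named alphabetically: azido before cyano before pyridine.
The complex ion is anionic, so rhenium takes the -ate form rhenate(III).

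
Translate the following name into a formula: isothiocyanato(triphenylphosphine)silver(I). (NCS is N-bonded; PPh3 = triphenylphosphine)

[Ag(NCS)(PPh3)]

Ligands: 1 isothiocyanato (NCS, -1), 1 triphenylphosphine (PPh3, neutral). Ligand charge sum = -1.
With Ag in oxidation state +1, the complex ion is [Ag...].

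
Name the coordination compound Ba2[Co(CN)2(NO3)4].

barium dicyanotetranitratocobaltate(II)

The 2 barium counter-ions carry a total charge of +4, so each complex ion is 4−.
Ligand charges: 2×cyano (-1 each), 4×nitrato (-1 each); total -6. So Co + (-6) = 4−, giving Co = +2.
Ligands are named alphabetically: cyano before nitrato.
The complex ion is anionic, so cobalt takes the -ate form cobaltate(II).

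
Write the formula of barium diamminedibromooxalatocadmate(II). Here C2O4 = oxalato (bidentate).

Ligands: 2 bromo (Br, -1), 1 oxalato (C2O4, -2), 2 ammine (NH3, neutral). Ligand charge sum = -4.
With Cd in oxidation state +2, the complex ion is [Cd...]^2−.
Charge balance with barium (+2) requires 1 complex ion per 1 barium.

Ba[CdBr2(C2O4)(NH3)2]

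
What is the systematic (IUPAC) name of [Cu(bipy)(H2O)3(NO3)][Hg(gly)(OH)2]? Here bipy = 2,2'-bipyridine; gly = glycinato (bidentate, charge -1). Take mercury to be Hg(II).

Hg is given as +2; the anion's ligand charges sum to -3, so the complex anion is 1−.
A 1:1 salt means the cation carries the equal and opposite charge, 1+.
Cation: ligand charges sum to -1; for the ion to be 1+, Cu = +2.

triaqua(2,2'-bipyridine)nitratocopper(II) (glycinato)dihydroxomercurate(II)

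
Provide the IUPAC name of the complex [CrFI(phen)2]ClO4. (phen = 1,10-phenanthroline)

fluoroiodobis(1,10-phenanthroline)chromium(III) perchlorate

The 1 perchlorate counter-ion carries a total charge of -1, so each complex ion is 1+.
Ligand charges: 1×iodo (-1 each), 2×1,10-phenanthroline (neutral), 1×fluoro (-1 each); total -2. So Cr + (-2) = 1+, giving Cr = +3.
Ligands are named alphabetically: fluoro before iodo before phenanthroline.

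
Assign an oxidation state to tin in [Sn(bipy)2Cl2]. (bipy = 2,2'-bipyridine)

+2

No counter-ion: the bracketed complex is neutral.
Ligand charges: 2×Cl = -2; 2×bipy neutral; sum -2.
Sn + (-2) = 0 ⇒ Sn is +2.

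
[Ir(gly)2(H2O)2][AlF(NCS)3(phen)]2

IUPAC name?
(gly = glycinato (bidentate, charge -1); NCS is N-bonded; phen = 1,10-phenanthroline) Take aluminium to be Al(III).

Both ions are complex: the cation is named first with the plain metal name, the anion second with the -ate form; each ion's ligands are alphabetised independently.
Al is given as +3; the anion's ligand charges sum to -4, so the complex anion is 1−.
With 2 anions per cation, the cation must be 2×1 = 2+.
Cation: ligand charges sum to -2; for the ion to be 2+, Ir = +4.

diaquabis(glycinato)iridium(IV) fluorotriisothiocyanato(1,10-phenanthroline)aluminate(III)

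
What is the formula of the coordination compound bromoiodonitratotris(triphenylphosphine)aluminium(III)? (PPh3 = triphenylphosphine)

Ligands: 1 bromo (Br, -1), 1 iodo (I, -1), 1 nitrato (NO3, -1), 3 triphenylphosphine (PPh3, neutral). Ligand charge sum = -3.
With Al in oxidation state +3, the complex ion is [Al...].

[AlBrI(NO3)(PPh3)3]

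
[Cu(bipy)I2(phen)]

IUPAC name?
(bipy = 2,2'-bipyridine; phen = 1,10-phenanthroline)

There is no counter-ion, so the complex is neutral overall.
Ligand charges: 1×2,2'-bipyridine (neutral), 2×iodo (-1 each), 1×1,10-phenanthroline (neutral); total -2. So Cu + (-2) = 0, giving Cu = +2.
Ligands are named alphabetically: bipyridine before iodo before phenanthroline.

(2,2'-bipyridine)diiodo(1,10-phenanthroline)copper(II)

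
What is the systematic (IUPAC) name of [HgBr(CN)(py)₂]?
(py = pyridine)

bromocyanobis(pyridine)mercury(II)

There is no counter-ion, so the complex is neutral overall.
Ligand charges: 1×cyano (-1 each), 1×bromo (-1 each), 2×pyridine (neutral); total -2. So Hg + (-2) = 0, giving Hg = +2.
Ligands are named alphabetically: bromo before cyano before pyridine.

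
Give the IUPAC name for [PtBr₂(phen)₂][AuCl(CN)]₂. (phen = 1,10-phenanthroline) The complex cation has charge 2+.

dibromobis(1,10-phenanthroline)platinum(IV) chlorocyanoaurate(I)

Both ions are complex: the cation is named first with the plain metal name, the anion second with the -ate form; each ion's ligands are alphabetised independently.
The complex cation is given as 2+; its ligand charges sum to -2, so Pt = +4.
With 2 anions per cation, each anion must be 2/2 = 1−.
Anion: ligand charges sum to -2; for the ion to be 1−, Au = +1.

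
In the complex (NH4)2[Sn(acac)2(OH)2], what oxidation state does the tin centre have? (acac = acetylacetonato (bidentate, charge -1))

2 ammonium outside the brackets (+1 each) → the complex ion is 2−.
Ligand charges: 2×acac = -2; 2×OH = -2; sum -4.
Sn + (-4) = 2− ⇒ Sn is +2.

+2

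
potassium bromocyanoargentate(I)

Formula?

Ligands: 1 bromo (Br, -1), 1 cyano (CN, -1). Ligand charge sum = -2.
With Ag in oxidation state +1, the complex ion is [Ag...]^1−.
Charge balance with potassium (+1) requires 1 complex ion per 1 potassium.

K[AgBr(CN)]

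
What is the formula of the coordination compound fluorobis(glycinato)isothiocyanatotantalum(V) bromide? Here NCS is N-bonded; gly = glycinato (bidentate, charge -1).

Ligands: 1 isothiocyanato (NCS, -1), 2 glycinato (gly, -1), 1 fluoro (F, -1). Ligand charge sum = -4.
Charge balance with bromide (-1) requires 1 complex ion per 1 bromide.

[TaF(gly)2(NCS)]Br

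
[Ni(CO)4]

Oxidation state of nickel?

0

No counter-ion: the bracketed complex is neutral.
Ligand charges: 4×CO neutral; sum 0.
Ni + (0) = 0 ⇒ Ni is 0.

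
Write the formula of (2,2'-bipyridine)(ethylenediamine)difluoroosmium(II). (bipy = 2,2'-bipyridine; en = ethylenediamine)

[Os(bipy)(en)F2]

Ligands: 1 2,2'-bipyridine (bipy, neutral), 1 ethylenediamine (en, neutral), 2 fluoro (F, -1). Ligand charge sum = -2.
With Os in oxidation state +2, the complex ion is [Os...].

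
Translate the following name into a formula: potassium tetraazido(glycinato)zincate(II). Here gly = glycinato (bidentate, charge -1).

Ligands: 4 azido (N3, -1), 1 glycinato (gly, -1). Ligand charge sum = -5.
With Zn in oxidation state +2, the complex ion is [Zn...]^3−.
Charge balance with potassium (+1) requires 1 complex ion per 3 potassium.

K3[Zn(gly)(N3)4]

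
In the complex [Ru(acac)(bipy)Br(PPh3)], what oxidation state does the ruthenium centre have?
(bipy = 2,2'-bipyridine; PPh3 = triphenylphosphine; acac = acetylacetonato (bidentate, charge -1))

No counter-ion: the bracketed complex is neutral.
Ligand charges: 1×bipy neutral; 1×Br = -1; 1×PPh3 neutral; 1×acac = -1; sum -2.
Ru + (-2) = 0 ⇒ Ru is +2.

+2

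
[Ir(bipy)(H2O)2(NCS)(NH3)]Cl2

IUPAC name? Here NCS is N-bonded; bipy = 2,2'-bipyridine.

The 2 chloride counter-ions carry a total charge of -2, so each complex ion is 2+.
Ligand charges: 2×aqua (neutral), 1×isothiocyanato (-1 each), 1×2,2'-bipyridine (neutral), 1×ammine (neutral); total -1. So Ir + (-1) = 2+, giving Ir = +3.
Ligands are named alphabetically: ammine before aqua before bipyridine before isothiocyanato.

amminediaqua(2,2'-bipyridine)isothiocyanatoiridium(III) chloride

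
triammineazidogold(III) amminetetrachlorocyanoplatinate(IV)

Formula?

Cation [Au…]: ligand charges -1, Au(III) ⇒ ion charge 2+.
Anion [Pt…]: ligand charges -5, Pt(IV) ⇒ ion charge 1−.
One 2+ cation requires 2 of the 1− anion.

[Au(N3)(NH3)3][PtCl4(CN)(NH3)]2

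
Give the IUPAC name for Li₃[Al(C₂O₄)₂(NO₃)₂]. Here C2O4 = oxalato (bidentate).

lithium dinitratodioxalatoaluminate(III)

The 3 lithium counter-ions carry a total charge of +3, so each complex ion is 3−.
Ligand charges: 2×oxalato (-2 each), 2×nitrato (-1 each); total -6. So Al + (-6) = 3−, giving Al = +3.
The complex ion is anionic, so aluminium takes the -ate form aluminate(III).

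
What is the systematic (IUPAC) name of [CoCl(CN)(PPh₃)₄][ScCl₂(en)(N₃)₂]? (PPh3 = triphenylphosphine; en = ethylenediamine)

chlorocyanotetrakis(triphenylphosphine)cobalt(III) diazidodichloro(ethylenediamine)scandate(III)

Both ions are complex: the cation is named first with the plain metal name, the anion second with the -ate form; each ion's ligands are alphabetised independently.
Scandium is always +3 in its complexes; the anion's ligand charges sum to -4, so the complex anion is 1−.
A 1:1 salt means the cation carries the equal and opposite charge, 1+.
Cation: ligand charges sum to -2; for the ion to be 1+, Co = +3.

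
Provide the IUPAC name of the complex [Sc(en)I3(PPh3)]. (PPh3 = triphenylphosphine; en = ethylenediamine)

(ethylenediamine)triiodo(triphenylphosphine)scandium(III)

There is no counter-ion, so the complex is neutral overall.
Ligand charges: 1×triphenylphosphine (neutral), 3×iodo (-1 each), 1×ethylenediamine (neutral); total -3. So Sc + (-3) = 0, giving Sc = +3.
Ligands are named alphabetically: ethylenediamine before iodo before triphenylphosphine.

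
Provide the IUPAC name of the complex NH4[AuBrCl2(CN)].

The 1 ammonium counter-ion carries a total charge of +1, so each complex ion is 1−.
Ligand charges: 1×cyano (-1 each), 1×bromo (-1 each), 2×chloro (-1 each); total -4. So Au + (-4) = 1−, giving Au = +3.
Ligands are named alphabetically: bromo before chloro before cyano.
The complex ion is anionic, so gold takes the -ate form aurate(III).

ammonium bromodichlorocyanoaurate(III)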